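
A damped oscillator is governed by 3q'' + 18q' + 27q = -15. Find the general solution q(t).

q = -5/9 + C1*exp(-3*t) + C2*t*exp(-3*t)

Divide through by 3: q'' + 6q' + 9q = -5.
Characteristic equation r² + 6r + 9 = 0 has discriminant (6)² - 4·(9) = 0, so r = -3 is a repeated root.
Hence q_h = (C1 + C2*t)*exp(-3*t).
For the particular solution try q_p = A0. Substituting and matching coefficients of each power of t gives A0 = -5/9, so q_p = -5/9.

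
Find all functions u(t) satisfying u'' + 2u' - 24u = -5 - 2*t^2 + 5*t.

Characteristic equation r² + 2r - 24 = 0 factors as (r + 6)(r - 4) = 0, so r = -6, 4.
Hence u_h = C1*exp(-6*t) + C2*exp(4*t).
For the particular solution try u_p = A0 + A1*t + A2*t^2. Substituting and matching coefficients of each power of t gives A0 = 43/216, A1 = -7/36, A2 = 1/12, so u_p = 43/216 - 7*t/36 + t^2/12.

u = 43/216 - 7*t/36 + t**2/12 + C1*exp(-6*t) + C2*exp(4*t)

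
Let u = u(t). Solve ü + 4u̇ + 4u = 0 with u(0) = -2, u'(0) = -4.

u = -2*exp(-2*t) - 8*t*exp(-2*t)

Characteristic equation r² + 4r + 4 = 0 has discriminant (4)² - 4·(4) = 0, so r = -2 is a repeated root.
Hence u_h = (C1 + C2*t)*exp(-2*t).
Apply the initial conditions: u(0) = C1 = -2 and u'(0) = C2 - 2*C1 = -4. Solving gives C1 = -2, C2 = -8.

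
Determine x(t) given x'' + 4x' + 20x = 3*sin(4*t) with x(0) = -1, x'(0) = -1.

x = -3*cos(4*t)/17 + 3*sin(4*t)/68 - 14*cos(4*t)*exp(-2*t)/17 - 12*exp(-2*t)*sin(4*t)/17

Characteristic equation r² + 4r + 20 = 0 has discriminant (4)² - 4·(20) = -64 < 0, so r = -2 ± 4i.
Hence x_h = C1*cos(4*t)*exp(-2*t) + C2*exp(-2*t)*sin(4*t).
Try x_p = A*cos(4*t) + B*sin(4*t). Substituting and equating the coefficients of cos(4t) and sin(4t) gives A = -3/17, B = 3/68, so x_p = -3*cos(4*t)/17 + 3*sin(4*t)/68.
General solution: x = -3*cos(4*t)/17 + 3*sin(4*t)/68 + C1*cos(4*t)*exp(-2*t) + C2*exp(-2*t)*sin(4*t).
Apply the initial conditions: x(0) = -3/17 + C1 = -1 and x'(0) = 3/17 - 2*C1 + 4*C2 = -1. Solving gives C1 = -14/17, C2 = -12/17.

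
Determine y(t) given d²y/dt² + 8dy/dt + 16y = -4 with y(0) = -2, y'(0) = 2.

Characteristic equation r² + 8r + 16 = 0 has discriminant (8)² - 4·(16) = 0, so r = -4 is a repeated root.
Hence y_h = (C1 + C2*t)*exp(-4*t).
For the particular solution try y_p = A0. Substituting and matching coefficients of each power of t gives A0 = -1/4, so y_p = -1/4.
General solution: y = -1/4 + C1*exp(-4*t) + C2*t*exp(-4*t).
Apply the initial conditions: y(0) = -1/4 + C1 = -2 and y'(0) = C2 - 4*C1 = 2. Solving gives C1 = -7/4, C2 = -5.

y = -1/4 - 7*exp(-4*t)/4 - 5*t*exp(-4*t)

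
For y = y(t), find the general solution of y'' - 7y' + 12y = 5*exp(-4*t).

Characteristic equation r² - 7r + 12 = 0 factors as (r - 4)(r - 3) = 0, so r = 4, 3.
Hence y_h = C1*exp(4*t) + C2*exp(3*t).
Try y_p = A*exp(-4*t). Substituting into the equation and dividing by exp(-4*t) gives A = 5/56, so y_p = 5*exp(-4*t)/56.

y = 5*exp(-4*t)/56 + C1*exp(4*t) + C2*exp(3*t)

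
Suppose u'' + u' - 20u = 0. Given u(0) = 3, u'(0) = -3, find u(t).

u = 4*exp(4*t)/3 + 5*exp(-5*t)/3

Characteristic equation r² + r - 20 = 0 factors as (r + 5)(r - 4) = 0, so r = -5, 4.
Hence u_h = C1*exp(-5*t) + C2*exp(4*t).
Apply the initial conditions: u(0) = C1 + C2 = 3 and u'(0) = -5*C1 + 4*C2 = -3. Solving gives C1 = 5/3, C2 = 4/3.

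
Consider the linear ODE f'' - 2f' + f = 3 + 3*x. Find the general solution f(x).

Characteristic equation r² - 2r + 1 = 0 has discriminant (-2)² - 4·(1) = 0, so r = 1 is a repeated root.
Hence f_h = (C1 + C2*x)*exp(x).
For the particular solution try f_p = A0 + A1*x. Substituting and matching coefficients of each power of x gives A0 = 9, A1 = 3, so f_p = 9 + 3*x.

f = 9 + 3*x + C1*exp(x) + C2*x*exp(x)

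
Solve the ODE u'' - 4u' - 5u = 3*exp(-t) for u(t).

u = C1*exp(5*t) + C2*exp(-t) - t*exp(-t)/2

Characteristic equation r² - 4r - 5 = 0 factors as (r - 5)(r + 1) = 0, so r = 5, -1.
Hence u_h = C1*exp(5*t) + C2*exp(-t).
Since exp(-t) solves the homogeneous equation (r = -1 is a root of multiplicity 1), multiply the trial by t. Try u_p = A*t*exp(-t). Substituting into the equation and dividing by exp(-t) gives A = -1/2, so u_p = -t*exp(-t)/2.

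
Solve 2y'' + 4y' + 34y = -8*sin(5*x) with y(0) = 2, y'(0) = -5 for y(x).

y = 8*sin(5*x)/41 + 10*cos(5*x)/41 - 173*exp(-x)*sin(4*x)/164 + 72*cos(4*x)*exp(-x)/41

Divide through by 2: y'' + 2y' + 17y = -4*sin(5*x).
Characteristic equation r² + 2r + 17 = 0 has discriminant (2)² - 4·(17) = -64 < 0, so r = -1 ± 4i.
Hence y_h = C1*cos(4*x)*exp(-x) + C2*exp(-x)*sin(4*x).
Try y_p = A*cos(5*x) + B*sin(5*x). Substituting and equating the coefficients of cos(5x) and sin(5x) gives A = 10/41, B = 8/41, so y_p = 8*sin(5*x)/41 + 10*cos(5*x)/41.
General solution: y = 8*sin(5*x)/41 + 10*cos(5*x)/41 + C1*cos(4*x)*exp(-x) + C2*exp(-x)*sin(4*x).
Apply the initial conditions: y(0) = 10/41 + C1 = 2 and y'(0) = 40/41 - C1 + 4*C2 = -5. Solving gives C1 = 72/41, C2 = -173/164.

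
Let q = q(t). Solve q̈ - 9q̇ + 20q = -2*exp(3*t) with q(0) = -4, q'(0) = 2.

q = -exp(3*t) - 20*exp(4*t) + 17*exp(5*t)

Characteristic equation r² - 9r + 20 = 0 factors as (r - 5)(r - 4) = 0, so r = 5, 4.
Hence q_h = C1*exp(5*t) + C2*exp(4*t).
Try q_p = A*exp(3*t). Substituting into the equation and dividing by exp(3*t) gives A = -1, so q_p = -exp(3*t).
General solution: q = -exp(3*t) + C1*exp(5*t) + C2*exp(4*t).
Apply the initial conditions: q(0) = -1 + C1 + C2 = -4 and q'(0) = -3 + 4*C2 + 5*C1 = 2. Solving gives C1 = 17, C2 = -20.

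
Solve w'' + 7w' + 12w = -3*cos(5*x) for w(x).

Characteristic equation r² + 7r + 12 = 0 factors as (r + 4)(r + 3) = 0, so r = -4, -3.
Hence w_h = C1*exp(-4*x) + C2*exp(-3*x).
Try w_p = A*cos(5*x) + B*sin(5*x). Substituting and equating the coefficients of cos(5x) and sin(5x) gives A = 39/1394, B = -105/1394, so w_p = -105*sin(5*x)/1394 + 39*cos(5*x)/1394.

w = -105*sin(5*x)/1394 + 39*cos(5*x)/1394 + C1*exp(-4*x) + C2*exp(-3*x)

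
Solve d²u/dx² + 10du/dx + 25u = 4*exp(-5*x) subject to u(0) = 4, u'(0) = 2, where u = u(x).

u = 4*exp(-5*x) + 2*x**2*exp(-5*x) + 22*x*exp(-5*x)

Characteristic equation r² + 10r + 25 = 0 has discriminant (10)² - 4·(25) = 0, so r = -5 is a repeated root.
Hence u_h = (C1 + C2*x)*exp(-5*x).
Since exp(-5*x) solves the homogeneous equation (r = -5 is a root of multiplicity 2), multiply the trial by x^2. Try u_p = A*x^2*exp(-5*x). Substituting into the equation and dividing by exp(-5*x) gives A = 2, so u_p = 2*x^2*exp(-5*x).
General solution: u = C1*exp(-5*x) + 2*x^2*exp(-5*x) + C2*x*exp(-5*x).
Apply the initial conditions: u(0) = C1 = 4 and u'(0) = C2 - 5*C1 = 2. Solving gives C1 = 4, C2 = 22.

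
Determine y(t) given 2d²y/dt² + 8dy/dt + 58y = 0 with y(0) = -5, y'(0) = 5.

y = -exp(-2*t)*sin(5*t) - 5*cos(5*t)*exp(-2*t)

Divide through by 2: y'' + 4y' + 29y = 0.
Characteristic equation r² + 4r + 29 = 0 has discriminant (4)² - 4·(29) = -100 < 0, so r = -2 ± 5i.
Hence y_h = C1*cos(5*t)*exp(-2*t) + C2*exp(-2*t)*sin(5*t).
Apply the initial conditions: y(0) = C1 = -5 and y'(0) = -2*C1 + 5*C2 = 5. Solving gives C1 = -5, C2 = -1.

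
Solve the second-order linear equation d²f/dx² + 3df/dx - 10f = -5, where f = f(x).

Characteristic equation r² + 3r - 10 = 0 factors as (r - 2)(r + 5) = 0, so r = 2, -5.
Hence f_h = C1*exp(2*x) + C2*exp(-5*x).
For the particular solution try f_p = A0. Substituting and matching coefficients of each power of x gives A0 = 1/2, so f_p = 1/2.

f = 1/2 + C1*exp(2*x) + C2*exp(-5*x)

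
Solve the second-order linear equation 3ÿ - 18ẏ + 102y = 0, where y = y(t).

Divide through by 3: y'' - 6y' + 34y = 0.
Characteristic equation r² - 6r + 34 = 0 has discriminant (-6)² - 4·(34) = -100 < 0, so r = 3 ± 5i.
Hence y_h = C1*cos(5*t)*exp(3*t) + C2*exp(3*t)*sin(5*t).

y = C1*cos(5*t)*exp(3*t) + C2*exp(3*t)*sin(5*t)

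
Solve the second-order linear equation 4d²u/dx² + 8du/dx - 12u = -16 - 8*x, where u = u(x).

u = 16/9 + 2*x/3 + C1*exp(x) + C2*exp(-3*x)

Divide through by 4: u'' + 2u' - 3u = -4 - 2*x.
Characteristic equation r² + 2r - 3 = 0 factors as (r - 1)(r + 3) = 0, so r = 1, -3.
Hence u_h = C1*exp(x) + C2*exp(-3*x).
For the particular solution try u_p = A0 + A1*x. Substituting and matching coefficients of each power of x gives A0 = 16/9, A1 = 2/3, so u_p = 16/9 + 2*x/3.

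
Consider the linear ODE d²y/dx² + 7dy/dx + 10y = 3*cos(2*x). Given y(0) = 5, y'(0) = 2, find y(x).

y = -111*exp(-5*x)/29 + 9*cos(2*x)/116 + 21*sin(2*x)/116 + 35*exp(-2*x)/4

Characteristic equation r² + 7r + 10 = 0 factors as (r + 2)(r + 5) = 0, so r = -2, -5.
Hence y_h = C1*exp(-2*x) + C2*exp(-5*x).
Try y_p = A*cos(2*x) + B*sin(2*x). Substituting and equating the coefficients of cos(2x) and sin(2x) gives A = 9/116, B = 21/116, so y_p = 9*cos(2*x)/116 + 21*sin(2*x)/116.
General solution: y = 9*cos(2*x)/116 + 21*sin(2*x)/116 + C1*exp(-2*x) + C2*exp(-5*x).
Apply the initial conditions: y(0) = 9/116 + C1 + C2 = 5 and y'(0) = 21/58 - 5*C2 - 2*C1 = 2. Solving gives C1 = 35/4, C2 = -111/29.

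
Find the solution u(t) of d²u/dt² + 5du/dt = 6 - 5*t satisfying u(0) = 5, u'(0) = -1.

Characteristic equation r² + 5r = 0 factors as (r + 5)r = 0, so r = -5, 0.
Hence u_h = C1*exp(-5*t) + C2.
Since 0 is a characteristic root (multiplicity 1), multiply the polynomial trial by t: try u_p = t*(A0 + A1*t). Substituting and matching coefficients of each power of t gives A0 = 7/5, A1 = -1/2, so u_p = -t^2/2 + 7*t/5.
General solution: u = C2 - t^2/2 + 7*t/5 + C1*exp(-5*t).
Apply the initial conditions: u(0) = C1 + C2 = 5 and u'(0) = 7/5 - 5*C1 = -1. Solving gives C1 = 12/25, C2 = 113/25.

u = 113/25 - t**2/2 + 7*t/5 + 12*exp(-5*t)/25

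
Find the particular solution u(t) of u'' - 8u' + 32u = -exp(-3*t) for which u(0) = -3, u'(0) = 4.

Characteristic equation r² - 8r + 32 = 0 has discriminant (-8)² - 4·(32) = -64 < 0, so r = 4 ± 4i.
Hence u_h = C1*cos(4*t)*exp(4*t) + C2*exp(4*t)*sin(4*t).
Try u_p = A*exp(-3*t). Substituting into the equation and dividing by exp(-3*t) gives A = -1/65, so u_p = -exp(-3*t)/65.
General solution: u = -exp(-3*t)/65 + C1*cos(4*t)*exp(4*t) + C2*exp(4*t)*sin(4*t).
Apply the initial conditions: u(0) = -1/65 + C1 = -3 and u'(0) = 3/65 + 4*C1 + 4*C2 = 4. Solving gives C1 = -194/65, C2 = 1033/260.

u = -exp(-3*t)/65 - 194*cos(4*t)*exp(4*t)/65 + 1033*exp(4*t)*sin(4*t)/260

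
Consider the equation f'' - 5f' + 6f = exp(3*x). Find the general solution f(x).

Characteristic equation r² - 5r + 6 = 0 factors as (r - 2)(r - 3) = 0, so r = 2, 3.
Hence f_h = C1*exp(2*x) + C2*exp(3*x).
Since exp(3*x) solves the homogeneous equation (r = 3 is a root of multiplicity 1), multiply the trial by x. Try f_p = A*x*exp(3*x). Substituting into the equation and dividing by exp(3*x) gives A = 1, so f_p = x*exp(3*x).

f = C1*exp(2*x) + C2*exp(3*x) + x*exp(3*x)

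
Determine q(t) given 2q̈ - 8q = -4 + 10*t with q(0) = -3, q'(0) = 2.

Divide through by 2: q'' - 4q = -2 + 5*t.
Characteristic equation r² - 4 = 0 factors as (r - 2)(r + 2) = 0, so r = 2, -2.
Hence q_h = C1*exp(2*t) + C2*exp(-2*t).
For the particular solution try q_p = A0 + A1*t. Substituting and matching coefficients of each power of t gives A0 = 1/2, A1 = -5/4, so q_p = 1/2 - 5*t/4.
General solution: q = 1/2 - 5*t/4 + C1*exp(2*t) + C2*exp(-2*t).
Apply the initial conditions: q(0) = 1/2 + C1 + C2 = -3 and q'(0) = -5/4 - 2*C2 + 2*C1 = 2. Solving gives C1 = -15/16, C2 = -41/16.

q = 1/2 - 41*exp(-2*t)/16 - 15*exp(2*t)/16 - 5*t/4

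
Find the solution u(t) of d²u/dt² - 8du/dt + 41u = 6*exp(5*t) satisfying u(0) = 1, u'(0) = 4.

u = 3*exp(5*t)/13 - 3*exp(4*t)*sin(5*t)/65 + 10*cos(5*t)*exp(4*t)/13

Characteristic equation r² - 8r + 41 = 0 has discriminant (-8)² - 4·(41) = -100 < 0, so r = 4 ± 5i.
Hence u_h = C1*cos(5*t)*exp(4*t) + C2*exp(4*t)*sin(5*t).
Try u_p = A*exp(5*t). Substituting into the equation and dividing by exp(5*t) gives A = 3/13, so u_p = 3*exp(5*t)/13.
General solution: u = 3*exp(5*t)/13 + C1*cos(5*t)*exp(4*t) + C2*exp(4*t)*sin(5*t).
Apply the initial conditions: u(0) = 3/13 + C1 = 1 and u'(0) = 15/13 + 4*C1 + 5*C2 = 4. Solving gives C1 = 10/13, C2 = -3/65.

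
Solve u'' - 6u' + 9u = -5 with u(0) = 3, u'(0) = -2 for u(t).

u = -5/9 + 32*exp(3*t)/9 - 38*t*exp(3*t)/3

Characteristic equation r² - 6r + 9 = 0 has discriminant (-6)² - 4·(9) = 0, so r = 3 is a repeated root.
Hence u_h = (C1 + C2*t)*exp(3*t).
For the particular solution try u_p = A0. Substituting and matching coefficients of each power of t gives A0 = -5/9, so u_p = -5/9.
General solution: u = -5/9 + C1*exp(3*t) + C2*t*exp(3*t).
Apply the initial conditions: u(0) = -5/9 + C1 = 3 and u'(0) = C2 + 3*C1 = -2. Solving gives C1 = 32/9, C2 = -38/3.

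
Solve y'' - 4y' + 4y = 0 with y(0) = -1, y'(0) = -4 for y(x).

y = -exp(2*x) - 2*x*exp(2*x)

Characteristic equation r² - 4r + 4 = 0 has discriminant (-4)² - 4·(4) = 0, so r = 2 is a repeated root.
Hence y_h = (C1 + C2*x)*exp(2*x).
Apply the initial conditions: y(0) = C1 = -1 and y'(0) = C2 + 2*C1 = -4. Solving gives C1 = -1, C2 = -2.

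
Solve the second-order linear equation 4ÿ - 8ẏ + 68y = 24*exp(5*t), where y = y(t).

Divide through by 4: y'' - 2y' + 17y = 6*exp(5*t).
Characteristic equation r² - 2r + 17 = 0 has discriminant (-2)² - 4·(17) = -64 < 0, so r = 1 ± 4i.
Hence y_h = C1*cos(4*t)*exp(t) + C2*exp(t)*sin(4*t).
Try y_p = A*exp(5*t). Substituting into the equation and dividing by exp(5*t) gives A = 3/16, so y_p = 3*exp(5*t)/16.

y = 3*exp(5*t)/16 + C1*cos(4*t)*exp(t) + C2*exp(t)*sin(4*t)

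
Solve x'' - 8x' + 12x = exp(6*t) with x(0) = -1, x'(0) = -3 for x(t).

x = -11*exp(2*t)/16 - 5*exp(6*t)/16 + t*exp(6*t)/4

Characteristic equation r² - 8r + 12 = 0 factors as (r - 6)(r - 2) = 0, so r = 6, 2.
Hence x_h = C1*exp(6*t) + C2*exp(2*t).
Since exp(6*t) solves the homogeneous equation (r = 6 is a root of multiplicity 1), multiply the trial by t. Try x_p = A*t*exp(6*t). Substituting into the equation and dividing by exp(6*t) gives A = 1/4, so x_p = t*exp(6*t)/4.
General solution: x = C1*exp(6*t) + C2*exp(2*t) + t*exp(6*t)/4.
Apply the initial conditions: x(0) = C1 + C2 = -1 and x'(0) = 1/4 + 2*C2 + 6*C1 = -3. Solving gives C1 = -5/16, C2 = -11/16.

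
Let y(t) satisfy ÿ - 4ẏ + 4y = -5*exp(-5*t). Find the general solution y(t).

Characteristic equation r² - 4r + 4 = 0 has discriminant (-4)² - 4·(4) = 0, so r = 2 is a repeated root.
Hence y_h = (C1 + C2*t)*exp(2*t).
Try y_p = A*exp(-5*t). Substituting into the equation and dividing by exp(-5*t) gives A = -5/49, so y_p = -5*exp(-5*t)/49.

y = -5*exp(-5*t)/49 + C1*exp(2*t) + C2*t*exp(2*t)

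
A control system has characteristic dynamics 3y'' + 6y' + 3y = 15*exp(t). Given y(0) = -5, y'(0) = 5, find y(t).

y = -25*exp(-t)/4 + 5*exp(t)/4 - 5*t*exp(-t)/2

Divide through by 3: y'' + 2y' + y = 5*exp(t).
Characteristic equation r² + 2r + 1 = 0 has discriminant (2)² - 4·(1) = 0, so r = -1 is a repeated root.
Hence y_h = (C1 + C2*t)*exp(-t).
Try y_p = A*exp(t). Substituting into the equation and dividing by exp(t) gives A = 5/4, so y_p = 5*exp(t)/4.
General solution: y = 5*exp(t)/4 + C1*exp(-t) + C2*t*exp(-t).
Apply the initial conditions: y(0) = 5/4 + C1 = -5 and y'(0) = 5/4 + C2 - C1 = 5. Solving gives C1 = -25/4, C2 = -5/2.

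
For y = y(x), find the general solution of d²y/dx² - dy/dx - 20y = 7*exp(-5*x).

Characteristic equation r² - r - 20 = 0 factors as (r - 5)(r + 4) = 0, so r = 5, -4.
Hence y_h = C1*exp(5*x) + C2*exp(-4*x).
Try y_p = A*exp(-5*x). Substituting into the equation and dividing by exp(-5*x) gives A = 7/10, so y_p = 7*exp(-5*x)/10.

y = 7*exp(-5*x)/10 + C1*exp(5*x) + C2*exp(-4*x)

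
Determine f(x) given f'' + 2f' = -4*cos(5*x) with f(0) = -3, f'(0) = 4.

Characteristic equation r² + 2r = 0 factors as (r + 2)r = 0, so r = -2, 0.
Hence f_h = C1*exp(-2*x) + C2.
Try f_p = A*cos(5*x) + B*sin(5*x). Substituting and equating the coefficients of cos(5x) and sin(5x) gives A = 4/29, B = -8/145, so f_p = -8*sin(5*x)/145 + 4*cos(5*x)/29.
General solution: f = C2 - 8*sin(5*x)/145 + 4*cos(5*x)/29 + C1*exp(-2*x).
Apply the initial conditions: f(0) = 4/29 + C1 + C2 = -3 and f'(0) = -8/29 - 2*C1 = 4. Solving gives C1 = -62/29, C2 = -1.

f = -1 - 62*exp(-2*x)/29 - 8*sin(5*x)/145 + 4*cos(5*x)/29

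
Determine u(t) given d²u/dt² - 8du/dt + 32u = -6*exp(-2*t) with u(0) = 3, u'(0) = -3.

Characteristic equation r² - 8r + 32 = 0 has discriminant (-8)² - 4·(32) = -64 < 0, so r = 4 ± 4i.
Hence u_h = C1*cos(4*t)*exp(4*t) + C2*exp(4*t)*sin(4*t).
Try u_p = A*exp(-2*t). Substituting into the equation and dividing by exp(-2*t) gives A = -3/26, so u_p = -3*exp(-2*t)/26.
General solution: u = -3*exp(-2*t)/26 + C1*cos(4*t)*exp(4*t) + C2*exp(4*t)*sin(4*t).
Apply the initial conditions: u(0) = -3/26 + C1 = 3 and u'(0) = 3/13 + 4*C1 + 4*C2 = -3. Solving gives C1 = 81/26, C2 = -51/13.

u = -3*exp(-2*t)/26 - 51*exp(4*t)*sin(4*t)/13 + 81*cos(4*t)*exp(4*t)/26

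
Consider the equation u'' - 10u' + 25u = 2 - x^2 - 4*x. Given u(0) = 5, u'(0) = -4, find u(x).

Characteristic equation r² - 10r + 25 = 0 has discriminant (-10)² - 4·(25) = 0, so r = 5 is a repeated root.
Hence u_h = (C1 + C2*x)*exp(5*x).
For the particular solution try u_p = A0 + A1*x + A2*x^2. Substituting and matching coefficients of each power of x gives A0 = 4/625, A1 = -24/125, A2 = -1/25, so u_p = 4/625 - 24*x/125 - x^2/25.
General solution: u = 4/625 - 24*x/125 - x^2/25 + C1*exp(5*x) + C2*x*exp(5*x).
Apply the initial conditions: u(0) = 4/625 + C1 = 5 and u'(0) = -24/125 + C2 + 5*C1 = -4. Solving gives C1 = 3121/625, C2 = -3597/125.

u = 4/625 - 24*x/125 - x**2/25 + 3121*exp(5*x)/625 - 3597*x*exp(5*x)/125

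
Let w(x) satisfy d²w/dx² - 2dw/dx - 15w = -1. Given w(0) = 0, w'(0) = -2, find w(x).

Characteristic equation r² - 2r - 15 = 0 factors as (r + 3)(r - 5) = 0, so r = -3, 5.
Hence w_h = C1*exp(-3*x) + C2*exp(5*x).
For the particular solution try w_p = A0. Substituting and matching coefficients of each power of x gives A0 = 1/15, so w_p = 1/15.
General solution: w = 1/15 + C1*exp(-3*x) + C2*exp(5*x).
Apply the initial conditions: w(0) = 1/15 + C1 + C2 = 0 and w'(0) = -3*C1 + 5*C2 = -2. Solving gives C1 = 5/24, C2 = -11/40.

w = 1/15 - 11*exp(5*x)/40 + 5*exp(-3*x)/24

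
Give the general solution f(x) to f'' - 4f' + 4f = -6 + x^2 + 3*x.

f = -3/8 + x**2/4 + 5*x/4 + C1*exp(2*x) + C2*x*exp(2*x)

Characteristic equation r² - 4r + 4 = 0 has discriminant (-4)² - 4·(4) = 0, so r = 2 is a repeated root.
Hence f_h = (C1 + C2*x)*exp(2*x).
For the particular solution try f_p = A0 + A1*x + A2*x^2. Substituting and matching coefficients of each power of x gives A0 = -3/8, A1 = 5/4, A2 = 1/4, so f_p = -3/8 + x^2/4 + 5*x/4.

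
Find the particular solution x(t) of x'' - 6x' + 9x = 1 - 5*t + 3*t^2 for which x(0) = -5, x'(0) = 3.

Characteristic equation r² - 6r + 9 = 0 has discriminant (-6)² - 4·(9) = 0, so r = 3 is a repeated root.
Hence x_h = (C1 + C2*t)*exp(3*t).
For the particular solution try x_p = A0 + A1*t + A2*t^2. Substituting and matching coefficients of each power of t gives A0 = -1/27, A1 = -1/9, A2 = 1/3, so x_p = -1/27 - t/9 + t^2/3.
General solution: x = -1/27 - t/9 + t^2/3 + C1*exp(3*t) + C2*t*exp(3*t).
Apply the initial conditions: x(0) = -1/27 + C1 = -5 and x'(0) = -1/9 + C2 + 3*C1 = 3. Solving gives C1 = -134/27, C2 = 18.

x = -1/27 - 134*exp(3*t)/27 - t/9 + t**2/3 + 18*t*exp(3*t)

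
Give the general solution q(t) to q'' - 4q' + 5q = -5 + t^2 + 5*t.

q = -3/125 + t**2/5 + 33*t/25 + C1*cos(t)*exp(2*t) + C2*exp(2*t)*sin(t)

Characteristic equation r² - 4r + 5 = 0 has discriminant (-4)² - 4·(5) = -4 < 0, so r = 2 ± i.
Hence q_h = C1*cos(t)*exp(2*t) + C2*exp(2*t)*sin(t).
For the particular solution try q_p = A0 + A1*t + A2*t^2. Substituting and matching coefficients of each power of t gives A0 = -3/125, A1 = 33/25, A2 = 1/5, so q_p = -3/125 + t^2/5 + 33*t/25.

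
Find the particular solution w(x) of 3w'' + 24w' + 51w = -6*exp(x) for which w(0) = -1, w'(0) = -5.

Divide through by 3: w'' + 8w' + 17w = -2*exp(x).
Characteristic equation r² + 8r + 17 = 0 has discriminant (8)² - 4·(17) = -4 < 0, so r = -4 ± i.
Hence w_h = C1*cos(x)*exp(-4*x) + C2*exp(-4*x)*sin(x).
Try w_p = A*exp(x). Substituting into the equation and dividing by exp(x) gives A = -1/13, so w_p = -exp(x)/13.
General solution: w = -exp(x)/13 + C1*cos(x)*exp(-4*x) + C2*exp(-4*x)*sin(x).
Apply the initial conditions: w(0) = -1/13 + C1 = -1 and w'(0) = -1/13 + C2 - 4*C1 = -5. Solving gives C1 = -12/13, C2 = -112/13.

w = -exp(x)/13 - 112*exp(-4*x)*sin(x)/13 - 12*cos(x)*exp(-4*x)/13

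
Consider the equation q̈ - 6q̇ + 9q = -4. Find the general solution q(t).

q = -4/9 + C1*exp(3*t) + C2*t*exp(3*t)

Characteristic equation r² - 6r + 9 = 0 has discriminant (-6)² - 4·(9) = 0, so r = 3 is a repeated root.
Hence q_h = (C1 + C2*t)*exp(3*t).
For the particular solution try q_p = A0. Substituting and matching coefficients of each power of t gives A0 = -4/9, so q_p = -4/9.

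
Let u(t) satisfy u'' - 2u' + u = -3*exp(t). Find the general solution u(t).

Characteristic equation r² - 2r + 1 = 0 has discriminant (-2)² - 4·(1) = 0, so r = 1 is a repeated root.
Hence u_h = (C1 + C2*t)*exp(t).
Since exp(t) solves the homogeneous equation (r = 1 is a root of multiplicity 2), multiply the trial by t^2. Try u_p = A*t^2*exp(t). Substituting into the equation and dividing by exp(t) gives A = -3/2, so u_p = -3*t^2*exp(t)/2.

u = C1*exp(t) - 3*t**2*exp(t)/2 + C2*t*exp(t)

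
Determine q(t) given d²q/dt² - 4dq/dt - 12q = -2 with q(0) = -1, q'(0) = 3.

q = 1/6 - 5*exp(-2*t)/4 + exp(6*t)/12

Characteristic equation r² - 4r - 12 = 0 factors as (r - 6)(r + 2) = 0, so r = 6, -2.
Hence q_h = C1*exp(6*t) + C2*exp(-2*t).
For the particular solution try q_p = A0. Substituting and matching coefficients of each power of t gives A0 = 1/6, so q_p = 1/6.
General solution: q = 1/6 + C1*exp(6*t) + C2*exp(-2*t).
Apply the initial conditions: q(0) = 1/6 + C1 + C2 = -1 and q'(0) = -2*C2 + 6*C1 = 3. Solving gives C1 = 1/12, C2 = -5/4.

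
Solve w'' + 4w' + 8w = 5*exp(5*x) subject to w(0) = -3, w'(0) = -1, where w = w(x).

Characteristic equation r² + 4r + 8 = 0 has discriminant (4)² - 4·(8) = -16 < 0, so r = -2 ± 2i.
Hence w_h = C1*cos(2*x)*exp(-2*x) + C2*exp(-2*x)*sin(2*x).
Try w_p = A*exp(5*x). Substituting into the equation and dividing by exp(5*x) gives A = 5/53, so w_p = 5*exp(5*x)/53.
General solution: w = 5*exp(5*x)/53 + C1*cos(2*x)*exp(-2*x) + C2*exp(-2*x)*sin(2*x).
Apply the initial conditions: w(0) = 5/53 + C1 = -3 and w'(0) = 25/53 - 2*C1 + 2*C2 = -1. Solving gives C1 = -164/53, C2 = -203/53.

w = 5*exp(5*x)/53 - 203*exp(-2*x)*sin(2*x)/53 - 164*cos(2*x)*exp(-2*x)/53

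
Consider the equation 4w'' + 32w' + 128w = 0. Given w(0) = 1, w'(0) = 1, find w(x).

Divide through by 4: w'' + 8w' + 32w = 0.
Characteristic equation r² + 8r + 32 = 0 has discriminant (8)² - 4·(32) = -64 < 0, so r = -4 ± 4i.
Hence w_h = C1*cos(4*x)*exp(-4*x) + C2*exp(-4*x)*sin(4*x).
Apply the initial conditions: w(0) = C1 = 1 and w'(0) = -4*C1 + 4*C2 = 1. Solving gives C1 = 1, C2 = 5/4.

w = cos(4*x)*exp(-4*x) + 5*exp(-4*x)*sin(4*x)/4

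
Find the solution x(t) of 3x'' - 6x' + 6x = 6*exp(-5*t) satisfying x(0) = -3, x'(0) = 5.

x = 2*exp(-5*t)/37 - 113*cos(t)*exp(t)/37 + 308*exp(t)*sin(t)/37

Divide through by 3: x'' - 2x' + 2x = 2*exp(-5*t).
Characteristic equation r² - 2r + 2 = 0 has discriminant (-2)² - 4·(2) = -4 < 0, so r = 1 ± i.
Hence x_h = C1*cos(t)*exp(t) + C2*exp(t)*sin(t).
Try x_p = A*exp(-5*t). Substituting into the equation and dividing by exp(-5*t) gives A = 2/37, so x_p = 2*exp(-5*t)/37.
General solution: x = 2*exp(-5*t)/37 + C1*cos(t)*exp(t) + C2*exp(t)*sin(t).
Apply the initial conditions: x(0) = 2/37 + C1 = -3 and x'(0) = -10/37 + C1 + C2 = 5. Solving gives C1 = -113/37, C2 = 308/37.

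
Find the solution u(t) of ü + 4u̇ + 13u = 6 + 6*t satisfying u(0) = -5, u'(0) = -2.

Characteristic equation r² + 4r + 13 = 0 has discriminant (4)² - 4·(13) = -36 < 0, so r = -2 ± 3i.
Hence u_h = C1*cos(3*t)*exp(-2*t) + C2*exp(-2*t)*sin(3*t).
For the particular solution try u_p = A0 + A1*t. Substituting and matching coefficients of each power of t gives A0 = 54/169, A1 = 6/13, so u_p = 54/169 + 6*t/13.
General solution: u = 54/169 + 6*t/13 + C1*cos(3*t)*exp(-2*t) + C2*exp(-2*t)*sin(3*t).
Apply the initial conditions: u(0) = 54/169 + C1 = -5 and u'(0) = 6/13 - 2*C1 + 3*C2 = -2. Solving gives C1 = -899/169, C2 = -738/169.

u = 54/169 + 6*t/13 - 899*cos(3*t)*exp(-2*t)/169 - 738*exp(-2*t)*sin(3*t)/169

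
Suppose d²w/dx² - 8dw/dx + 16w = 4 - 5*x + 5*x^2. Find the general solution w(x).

Characteristic equation r² - 8r + 16 = 0 has discriminant (-8)² - 4·(16) = 0, so r = 4 is a repeated root.
Hence w_h = (C1 + C2*x)*exp(4*x).
For the particular solution try w_p = A0 + A1*x + A2*x^2. Substituting and matching coefficients of each power of x gives A0 = 27/128, A1 = 0, A2 = 5/16, so w_p = 27/128 + 5*x^2/16.

w = 27/128 + 5*x**2/16 + C1*exp(4*x) + C2*x*exp(4*x)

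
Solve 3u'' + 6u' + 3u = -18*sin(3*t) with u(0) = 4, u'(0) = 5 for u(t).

u = 9*cos(3*t)/25 + 12*sin(3*t)/25 + 91*exp(-t)/25 + 36*t*exp(-t)/5

Divide through by 3: u'' + 2u' + u = -6*sin(3*t).
Characteristic equation r² + 2r + 1 = 0 has discriminant (2)² - 4·(1) = 0, so r = -1 is a repeated root.
Hence u_h = (C1 + C2*t)*exp(-t).
Try u_p = A*cos(3*t) + B*sin(3*t). Substituting and equating the coefficients of cos(3t) and sin(3t) gives A = 9/25, B = 12/25, so u_p = 9*cos(3*t)/25 + 12*sin(3*t)/25.
General solution: u = 9*cos(3*t)/25 + 12*sin(3*t)/25 + C1*exp(-t) + C2*t*exp(-t).
Apply the initial conditions: u(0) = 9/25 + C1 = 4 and u'(0) = 36/25 + C2 - C1 = 5. Solving gives C1 = 91/25, C2 = 36/5.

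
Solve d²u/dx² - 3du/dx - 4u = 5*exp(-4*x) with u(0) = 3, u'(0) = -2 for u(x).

Characteristic equation r² - 3r - 4 = 0 factors as (r + 1)(r - 4) = 0, so r = -1, 4.
Hence u_h = C1*exp(-x) + C2*exp(4*x).
Try u_p = A*exp(-4*x). Substituting into the equation and dividing by exp(-4*x) gives A = 5/24, so u_p = 5*exp(-4*x)/24.
General solution: u = 5*exp(-4*x)/24 + C1*exp(-x) + C2*exp(4*x).
Apply the initial conditions: u(0) = 5/24 + C1 + C2 = 3 and u'(0) = -5/6 - C1 + 4*C2 = -2. Solving gives C1 = 37/15, C2 = 13/40.

u = 5*exp(-4*x)/24 + 13*exp(4*x)/40 + 37*exp(-x)/15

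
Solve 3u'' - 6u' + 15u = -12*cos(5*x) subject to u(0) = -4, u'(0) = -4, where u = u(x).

u = 2*sin(5*x)/25 + 4*cos(5*x)/25 - 104*cos(2*x)*exp(x)/25 - 3*exp(x)*sin(2*x)/25

Divide through by 3: u'' - 2u' + 5u = -4*cos(5*x).
Characteristic equation r² - 2r + 5 = 0 has discriminant (-2)² - 4·(5) = -16 < 0, so r = 1 ± 2i.
Hence u_h = C1*cos(2*x)*exp(x) + C2*exp(x)*sin(2*x).
Try u_p = A*cos(5*x) + B*sin(5*x). Substituting and equating the coefficients of cos(5x) and sin(5x) gives A = 4/25, B = 2/25, so u_p = 2*sin(5*x)/25 + 4*cos(5*x)/25.
General solution: u = 2*sin(5*x)/25 + 4*cos(5*x)/25 + C1*cos(2*x)*exp(x) + C2*exp(x)*sin(2*x).
Apply the initial conditions: u(0) = 4/25 + C1 = -4 and u'(0) = 2/5 + C1 + 2*C2 = -4. Solving gives C1 = -104/25, C2 = -3/25.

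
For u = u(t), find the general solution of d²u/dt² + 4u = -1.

Characteristic equation r² + 4 = 0 has discriminant (0)² - 4·(4) = -16 < 0, so r = ± 2i.
Hence u_h = C1*cos(2*t) + C2*sin(2*t).
For the particular solution try u_p = A0. Substituting and matching coefficients of each power of t gives A0 = -1/4, so u_p = -1/4.

u = -1/4 + C1*cos(2*t) + C2*sin(2*t)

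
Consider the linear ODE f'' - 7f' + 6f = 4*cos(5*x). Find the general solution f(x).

f = -70*sin(5*x)/793 - 38*cos(5*x)/793 + C1*exp(x) + C2*exp(6*x)

Characteristic equation r² - 7r + 6 = 0 factors as (r - 1)(r - 6) = 0, so r = 1, 6.
Hence f_h = C1*exp(x) + C2*exp(6*x).
Try f_p = A*cos(5*x) + B*sin(5*x). Substituting and equating the coefficients of cos(5x) and sin(5x) gives A = -38/793, B = -70/793, so f_p = -70*sin(5*x)/793 - 38*cos(5*x)/793.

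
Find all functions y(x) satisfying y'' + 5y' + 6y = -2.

Characteristic equation r² + 5r + 6 = 0 factors as (r + 2)(r + 3) = 0, so r = -2, -3.
Hence y_h = C1*exp(-2*x) + C2*exp(-3*x).
For the particular solution try y_p = A0. Substituting and matching coefficients of each power of x gives A0 = -1/3, so y_p = -1/3.

y = -1/3 + C1*exp(-2*x) + C2*exp(-3*x)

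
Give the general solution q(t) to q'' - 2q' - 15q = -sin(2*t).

q = -4*cos(2*t)/377 + 19*sin(2*t)/377 + C1*exp(5*t) + C2*exp(-3*t)

Characteristic equation r² - 2r - 15 = 0 factors as (r - 5)(r + 3) = 0, so r = 5, -3.
Hence q_h = C1*exp(5*t) + C2*exp(-3*t).
Try q_p = A*cos(2*t) + B*sin(2*t). Substituting and equating the coefficients of cos(2t) and sin(2t) gives A = -4/377, B = 19/377, so q_p = -4*cos(2*t)/377 + 19*sin(2*t)/377.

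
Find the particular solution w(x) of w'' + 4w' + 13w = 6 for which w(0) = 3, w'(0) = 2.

w = 6/13 + 33*cos(3*x)*exp(-2*x)/13 + 92*exp(-2*x)*sin(3*x)/39

Characteristic equation r² + 4r + 13 = 0 has discriminant (4)² - 4·(13) = -36 < 0, so r = -2 ± 3i.
Hence w_h = C1*cos(3*x)*exp(-2*x) + C2*exp(-2*x)*sin(3*x).
For the particular solution try w_p = A0. Substituting and matching coefficients of each power of x gives A0 = 6/13, so w_p = 6/13.
General solution: w = 6/13 + C1*cos(3*x)*exp(-2*x) + C2*exp(-2*x)*sin(3*x).
Apply the initial conditions: w(0) = 6/13 + C1 = 3 and w'(0) = -2*C1 + 3*C2 = 2. Solving gives C1 = 33/13, C2 = 92/39.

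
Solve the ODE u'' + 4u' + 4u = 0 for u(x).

u = C1*exp(-2*x) + C2*x*exp(-2*x)

Characteristic equation r² + 4r + 4 = 0 has discriminant (4)² - 4·(4) = 0, so r = -2 is a repeated root.
Hence u_h = (C1 + C2*x)*exp(-2*x).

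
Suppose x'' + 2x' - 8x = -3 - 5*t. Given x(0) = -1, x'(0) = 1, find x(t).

Characteristic equation r² + 2r - 8 = 0 factors as (r + 4)(r - 2) = 0, so r = -4, 2.
Hence x_h = C1*exp(-4*t) + C2*exp(2*t).
For the particular solution try x_p = A0 + A1*t. Substituting and matching coefficients of each power of t gives A0 = 17/32, A1 = 5/8, so x_p = 17/32 + 5*t/8.
General solution: x = 17/32 + 5*t/8 + C1*exp(-4*t) + C2*exp(2*t).
Apply the initial conditions: x(0) = 17/32 + C1 + C2 = -1 and x'(0) = 5/8 - 4*C1 + 2*C2 = 1. Solving gives C1 = -55/96, C2 = -23/24.

x = 17/32 - 55*exp(-4*t)/96 - 23*exp(2*t)/24 + 5*t/8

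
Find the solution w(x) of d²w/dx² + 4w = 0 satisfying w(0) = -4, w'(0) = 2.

Characteristic equation r² + 4 = 0 has discriminant (0)² - 4·(4) = -16 < 0, so r = ± 2i.
Hence w_h = C1*cos(2*x) + C2*sin(2*x).
Apply the initial conditions: w(0) = C1 = -4 and w'(0) = 2*C2 = 2. Solving gives C1 = -4, C2 = 1.

w = -4*cos(2*x) + sin(2*x)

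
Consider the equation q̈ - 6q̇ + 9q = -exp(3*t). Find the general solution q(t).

q = C1*exp(3*t) - t**2*exp(3*t)/2 + C2*t*exp(3*t)

Characteristic equation r² - 6r + 9 = 0 has discriminant (-6)² - 4·(9) = 0, so r = 3 is a repeated root.
Hence q_h = (C1 + C2*t)*exp(3*t).
Since exp(3*t) solves the homogeneous equation (r = 3 is a root of multiplicity 2), multiply the trial by t^2. Try q_p = A*t^2*exp(3*t). Substituting into the equation and dividing by exp(3*t) gives A = -1/2, so q_p = -t^2*exp(3*t)/2.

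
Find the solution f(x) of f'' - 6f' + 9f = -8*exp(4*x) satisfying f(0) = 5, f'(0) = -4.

Characteristic equation r² - 6r + 9 = 0 has discriminant (-6)² - 4·(9) = 0, so r = 3 is a repeated root.
Hence f_h = (C1 + C2*x)*exp(3*x).
Try f_p = A*exp(4*x). Substituting into the equation and dividing by exp(4*x) gives A = -8, so f_p = -8*exp(4*x).
General solution: f = -8*exp(4*x) + C1*exp(3*x) + C2*x*exp(3*x).
Apply the initial conditions: f(0) = -8 + C1 = 5 and f'(0) = -32 + C2 + 3*C1 = -4. Solving gives C1 = 13, C2 = -11.

f = -8*exp(4*x) + 13*exp(3*x) - 11*x*exp(3*x)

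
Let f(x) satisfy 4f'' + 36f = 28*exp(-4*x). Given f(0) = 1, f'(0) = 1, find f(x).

Divide through by 4: f'' + 9f = 7*exp(-4*x).
Characteristic equation r² + 9 = 0 has discriminant (0)² - 4·(9) = -36 < 0, so r = ± 3i.
Hence f_h = C1*cos(3*x) + C2*sin(3*x).
Try f_p = A*exp(-4*x). Substituting into the equation and dividing by exp(-4*x) gives A = 7/25, so f_p = 7*exp(-4*x)/25.
General solution: f = 7*exp(-4*x)/25 + C1*cos(3*x) + C2*sin(3*x).
Apply the initial conditions: f(0) = 7/25 + C1 = 1 and f'(0) = -28/25 + 3*C2 = 1. Solving gives C1 = 18/25, C2 = 53/75.

f = 7*exp(-4*x)/25 + 18*cos(3*x)/25 + 53*sin(3*x)/75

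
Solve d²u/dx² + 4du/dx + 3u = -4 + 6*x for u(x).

u = -4 + 2*x + C1*exp(-x) + C2*exp(-3*x)

Characteristic equation r² + 4r + 3 = 0 factors as (r + 1)(r + 3) = 0, so r = -1, -3.
Hence u_h = C1*exp(-x) + C2*exp(-3*x).
For the particular solution try u_p = A0 + A1*x. Substituting and matching coefficients of each power of x gives A0 = -4, A1 = 2, so u_p = -4 + 2*x.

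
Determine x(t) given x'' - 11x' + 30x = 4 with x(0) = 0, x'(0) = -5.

x = 2/15 - 13*exp(6*t)/3 + 21*exp(5*t)/5

Characteristic equation r² - 11r + 30 = 0 factors as (r - 6)(r - 5) = 0, so r = 6, 5.
Hence x_h = C1*exp(6*t) + C2*exp(5*t).
For the particular solution try x_p = A0. Substituting and matching coefficients of each power of t gives A0 = 2/15, so x_p = 2/15.
General solution: x = 2/15 + C1*exp(6*t) + C2*exp(5*t).
Apply the initial conditions: x(0) = 2/15 + C1 + C2 = 0 and x'(0) = 5*C2 + 6*C1 = -5. Solving gives C1 = -13/3, C2 = 21/5.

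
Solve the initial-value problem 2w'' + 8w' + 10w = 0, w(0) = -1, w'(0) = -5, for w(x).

Divide through by 2: w'' + 4w' + 5w = 0.
Characteristic equation r² + 4r + 5 = 0 has discriminant (4)² - 4·(5) = -4 < 0, so r = -2 ± i.
Hence w_h = C1*cos(x)*exp(-2*x) + C2*exp(-2*x)*sin(x).
Apply the initial conditions: w(0) = C1 = -1 and w'(0) = C2 - 2*C1 = -5. Solving gives C1 = -1, C2 = -7.

w = -cos(x)*exp(-2*x) - 7*exp(-2*x)*sin(x)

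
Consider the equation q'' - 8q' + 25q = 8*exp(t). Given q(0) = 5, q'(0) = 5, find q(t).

q = 4*exp(t)/9 - 41*exp(4*t)*sin(3*t)/9 + 41*cos(3*t)*exp(4*t)/9

Characteristic equation r² - 8r + 25 = 0 has discriminant (-8)² - 4·(25) = -36 < 0, so r = 4 ± 3i.
Hence q_h = C1*cos(3*t)*exp(4*t) + C2*exp(4*t)*sin(3*t).
Try q_p = A*exp(t). Substituting into the equation and dividing by exp(t) gives A = 4/9, so q_p = 4*exp(t)/9.
General solution: q = 4*exp(t)/9 + C1*cos(3*t)*exp(4*t) + C2*exp(4*t)*sin(3*t).
Apply the initial conditions: q(0) = 4/9 + C1 = 5 and q'(0) = 4/9 + 3*C2 + 4*C1 = 5. Solving gives C1 = 41/9, C2 = -41/9.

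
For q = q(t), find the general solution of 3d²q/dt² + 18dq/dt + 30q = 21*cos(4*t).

Divide through by 3: q'' + 6q' + 10q = 7*cos(4*t).
Characteristic equation r² + 6r + 10 = 0 has discriminant (6)² - 4·(10) = -4 < 0, so r = -3 ± i.
Hence q_h = C1*cos(t)*exp(-3*t) + C2*exp(-3*t)*sin(t).
Try q_p = A*cos(4*t) + B*sin(4*t). Substituting and equating the coefficients of cos(4t) and sin(4t) gives A = -7/102, B = 14/51, so q_p = -7*cos(4*t)/102 + 14*sin(4*t)/51.

q = -7*cos(4*t)/102 + 14*sin(4*t)/51 + C1*cos(t)*exp(-3*t) + C2*exp(-3*t)*sin(t)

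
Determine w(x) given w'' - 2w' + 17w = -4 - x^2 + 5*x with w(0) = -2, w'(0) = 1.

Characteristic equation r² - 2r + 17 = 0 has discriminant (-2)² - 4·(17) = -64 < 0, so r = 1 ± 4i.
Hence w_h = C1*cos(4*x)*exp(x) + C2*exp(x)*sin(4*x).
For the particular solution try w_p = A0 + A1*x + A2*x^2. Substituting and matching coefficients of each power of x gives A0 = -960/4913, A1 = 81/289, A2 = -1/17, so w_p = -960/4913 - x^2/17 + 81*x/289.
General solution: w = -960/4913 - x^2/17 + 81*x/289 + C1*cos(4*x)*exp(x) + C2*exp(x)*sin(4*x).
Apply the initial conditions: w(0) = -960/4913 + C1 = -2 and w'(0) = 81/289 + C1 + 4*C2 = 1. Solving gives C1 = -8866/4913, C2 = 6201/9826.

w = -960/4913 - x**2/17 + 81*x/289 - 8866*cos(4*x)*exp(x)/4913 + 6201*exp(x)*sin(4*x)/9826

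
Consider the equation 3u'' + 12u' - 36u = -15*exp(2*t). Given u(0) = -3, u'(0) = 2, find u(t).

Divide through by 3: u'' + 4u' - 12u = -5*exp(2*t).
Characteristic equation r² + 4r - 12 = 0 factors as (r + 6)(r - 2) = 0, so r = -6, 2.
Hence u_h = C1*exp(-6*t) + C2*exp(2*t).
Since exp(2*t) solves the homogeneous equation (r = 2 is a root of multiplicity 1), multiply the trial by t. Try u_p = A*t*exp(2*t). Substituting into the equation and dividing by exp(2*t) gives A = -5/8, so u_p = -5*t*exp(2*t)/8.
General solution: u = C1*exp(-6*t) + C2*exp(2*t) - 5*t*exp(2*t)/8.
Apply the initial conditions: u(0) = C1 + C2 = -3 and u'(0) = -5/8 - 6*C1 + 2*C2 = 2. Solving gives C1 = -69/64, C2 = -123/64.

u = -123*exp(2*t)/64 - 69*exp(-6*t)/64 - 5*t*exp(2*t)/8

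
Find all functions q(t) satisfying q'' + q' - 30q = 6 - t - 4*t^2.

q = -2561/13500 + 2*t**2/15 + 19*t/450 + C1*exp(5*t) + C2*exp(-6*t)

Characteristic equation r² + r - 30 = 0 factors as (r - 5)(r + 6) = 0, so r = 5, -6.
Hence q_h = C1*exp(5*t) + C2*exp(-6*t).
For the particular solution try q_p = A0 + A1*t + A2*t^2. Substituting and matching coefficients of each power of t gives A0 = -2561/13500, A1 = 19/450, A2 = 2/15, so q_p = -2561/13500 + 2*t^2/15 + 19*t/450.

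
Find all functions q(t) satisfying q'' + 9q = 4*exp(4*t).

Characteristic equation r² + 9 = 0 has discriminant (0)² - 4·(9) = -36 < 0, so r = ± 3i.
Hence q_h = C1*cos(3*t) + C2*sin(3*t).
Try q_p = A*exp(4*t). Substituting into the equation and dividing by exp(4*t) gives A = 4/25, so q_p = 4*exp(4*t)/25.

q = 4*exp(4*t)/25 + C1*cos(3*t) + C2*sin(3*t)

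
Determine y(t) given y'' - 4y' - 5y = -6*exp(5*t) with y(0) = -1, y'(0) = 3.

y = exp(5*t)/2 - 3*exp(-t)/2 - t*exp(5*t)

Characteristic equation r² - 4r - 5 = 0 factors as (r - 5)(r + 1) = 0, so r = 5, -1.
Hence y_h = C1*exp(5*t) + C2*exp(-t).
Since exp(5*t) solves the homogeneous equation (r = 5 is a root of multiplicity 1), multiply the trial by t. Try y_p = A*t*exp(5*t). Substituting into the equation and dividing by exp(5*t) gives A = -1, so y_p = -t*exp(5*t).
General solution: y = C1*exp(5*t) + C2*exp(-t) - t*exp(5*t).
Apply the initial conditions: y(0) = C1 + C2 = -1 and y'(0) = -1 - C2 + 5*C1 = 3. Solving gives C1 = 1/2, C2 = -3/2.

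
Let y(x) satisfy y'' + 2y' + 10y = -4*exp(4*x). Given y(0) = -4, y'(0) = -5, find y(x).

y = -2*exp(4*x)/17 - 143*exp(-x)*sin(3*x)/51 - 66*cos(3*x)*exp(-x)/17

Characteristic equation r² + 2r + 10 = 0 has discriminant (2)² - 4·(10) = -36 < 0, so r = -1 ± 3i.
Hence y_h = C1*cos(3*x)*exp(-x) + C2*exp(-x)*sin(3*x).
Try y_p = A*exp(4*x). Substituting into the equation and dividing by exp(4*x) gives A = -2/17, so y_p = -2*exp(4*x)/17.
General solution: y = -2*exp(4*x)/17 + C1*cos(3*x)*exp(-x) + C2*exp(-x)*sin(3*x).
Apply the initial conditions: y(0) = -2/17 + C1 = -4 and y'(0) = -8/17 - C1 + 3*C2 = -5. Solving gives C1 = -66/17, C2 = -143/51.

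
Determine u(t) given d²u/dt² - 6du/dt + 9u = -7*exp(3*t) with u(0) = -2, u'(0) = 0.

u = -2*exp(3*t) + 6*t*exp(3*t) - 7*t**2*exp(3*t)/2

Characteristic equation r² - 6r + 9 = 0 has discriminant (-6)² - 4·(9) = 0, so r = 3 is a repeated root.
Hence u_h = (C1 + C2*t)*exp(3*t).
Since exp(3*t) solves the homogeneous equation (r = 3 is a root of multiplicity 2), multiply the trial by t^2. Try u_p = A*t^2*exp(3*t). Substituting into the equation and dividing by exp(3*t) gives A = -7/2, so u_p = -7*t^2*exp(3*t)/2.
General solution: u = C1*exp(3*t) - 7*t^2*exp(3*t)/2 + C2*t*exp(3*t).
Apply the initial conditions: u(0) = C1 = -2 and u'(0) = C2 + 3*C1 = 0. Solving gives C1 = -2, C2 = 6.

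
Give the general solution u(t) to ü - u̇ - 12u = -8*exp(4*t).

u = C1*exp(-3*t) + C2*exp(4*t) - 8*t*exp(4*t)/7

Characteristic equation r² - r - 12 = 0 factors as (r + 3)(r - 4) = 0, so r = -3, 4.
Hence u_h = C1*exp(-3*t) + C2*exp(4*t).
Since exp(4*t) solves the homogeneous equation (r = 4 is a root of multiplicity 1), multiply the trial by t. Try u_p = A*t*exp(4*t). Substituting into the equation and dividing by exp(4*t) gives A = -8/7, so u_p = -8*t*exp(4*t)/7.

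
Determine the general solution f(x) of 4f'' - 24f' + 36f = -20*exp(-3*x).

f = -5*exp(-3*x)/36 + C1*exp(3*x) + C2*x*exp(3*x)

Divide through by 4: f'' - 6f' + 9f = -5*exp(-3*x).
Characteristic equation r² - 6r + 9 = 0 has discriminant (-6)² - 4·(9) = 0, so r = 3 is a repeated root.
Hence f_h = (C1 + C2*x)*exp(3*x).
Try f_p = A*exp(-3*x). Substituting into the equation and dividing by exp(-3*x) gives A = -5/36, so f_p = -5*exp(-3*x)/36.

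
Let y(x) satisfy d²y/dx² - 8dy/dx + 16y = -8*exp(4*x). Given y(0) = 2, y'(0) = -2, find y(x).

Characteristic equation r² - 8r + 16 = 0 has discriminant (-8)² - 4·(16) = 0, so r = 4 is a repeated root.
Hence y_h = (C1 + C2*x)*exp(4*x).
Since exp(4*x) solves the homogeneous equation (r = 4 is a root of multiplicity 2), multiply the trial by x^2. Try y_p = A*x^2*exp(4*x). Substituting into the equation and dividing by exp(4*x) gives A = -4, so y_p = -4*x^2*exp(4*x).
General solution: y = C1*exp(4*x) - 4*x^2*exp(4*x) + C2*x*exp(4*x).
Apply the initial conditions: y(0) = C1 = 2 and y'(0) = C2 + 4*C1 = -2. Solving gives C1 = 2, C2 = -10.

y = 2*exp(4*x) - 10*x*exp(4*x) - 4*x**2*exp(4*x)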